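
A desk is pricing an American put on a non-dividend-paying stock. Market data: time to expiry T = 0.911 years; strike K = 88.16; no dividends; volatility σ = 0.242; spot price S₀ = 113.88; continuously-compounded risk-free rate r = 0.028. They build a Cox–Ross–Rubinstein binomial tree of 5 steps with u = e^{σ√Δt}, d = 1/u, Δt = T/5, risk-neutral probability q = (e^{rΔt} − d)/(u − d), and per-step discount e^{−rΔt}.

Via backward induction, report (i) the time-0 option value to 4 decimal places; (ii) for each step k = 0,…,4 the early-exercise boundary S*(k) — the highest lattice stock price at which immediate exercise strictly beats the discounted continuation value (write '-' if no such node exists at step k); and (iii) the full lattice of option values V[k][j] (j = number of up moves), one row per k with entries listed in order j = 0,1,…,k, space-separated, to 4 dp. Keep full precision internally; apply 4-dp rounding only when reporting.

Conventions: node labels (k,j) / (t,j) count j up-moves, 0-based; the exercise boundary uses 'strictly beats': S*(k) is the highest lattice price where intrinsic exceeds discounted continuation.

Δt=0.18220, u=1.10882, d=0.90186, q=0.49891, disc=e^(-rΔt)=0.99491
k=5 terminal: V=max(K-S,0) → 20.2178 4.6261 0.0000 0.0000 0.0000 0.0000
k=4: j=0 S=75.3358 intr=12.8242 cont=12.3756 V=12.8242[EX]; j=1 S=92.6242 intr=0.0000 cont=2.3063 V=2.3063[hold]; j=2 S=113.8800 intr=0.0000 cont=0.0000 V=0.0000[hold]; j=3 S=140.0137 intr=0.0000 cont=0.0000 V=0.0000[hold]; j=4 S=172.1446 intr=0.0000 cont=0.0000 V=0.0000[hold]  S*(4)=75.3358
k=3: j=0 S=83.5339 intr=4.6261 cont=7.5381 V=7.5381[hold]; j=1 S=102.7037 intr=0.0000 cont=1.1498 V=1.1498[hold]; j=2 S=126.2726 intr=0.0000 cont=0.0000 V=0.0000[hold]; j=3 S=155.2501 intr=0.0000 cont=0.0000 V=0.0000[hold]  S*(3)=-
k=2: j=0 S=92.6242 intr=0.0000 cont=4.3288 V=4.3288[hold]; j=1 S=113.8800 intr=0.0000 cont=0.5732 V=0.5732[hold]; j=2 S=140.0137 intr=0.0000 cont=0.0000 V=0.0000[hold]  S*(2)=-
k=1: j=0 S=102.7037 intr=0.0000 cont=2.4426 V=2.4426[hold]; j=1 S=126.2726 intr=0.0000 cont=0.2858 V=0.2858[hold]  S*(1)=-
k=0: j=0 S=113.8800 intr=0.0000 cont=1.3596 V=1.3596[hold]  S*(0)=-

price = 1.3596
boundary = - - - - 75.3358
tree:
1.3596
2.4426 0.2858
4.3288 0.5732 0.0000
7.5381 1.1498 0.0000 0.0000
12.8242 2.3063 0.0000 0.0000 0.0000
20.2178 4.6261 0.0000 0.0000 0.0000 0.0000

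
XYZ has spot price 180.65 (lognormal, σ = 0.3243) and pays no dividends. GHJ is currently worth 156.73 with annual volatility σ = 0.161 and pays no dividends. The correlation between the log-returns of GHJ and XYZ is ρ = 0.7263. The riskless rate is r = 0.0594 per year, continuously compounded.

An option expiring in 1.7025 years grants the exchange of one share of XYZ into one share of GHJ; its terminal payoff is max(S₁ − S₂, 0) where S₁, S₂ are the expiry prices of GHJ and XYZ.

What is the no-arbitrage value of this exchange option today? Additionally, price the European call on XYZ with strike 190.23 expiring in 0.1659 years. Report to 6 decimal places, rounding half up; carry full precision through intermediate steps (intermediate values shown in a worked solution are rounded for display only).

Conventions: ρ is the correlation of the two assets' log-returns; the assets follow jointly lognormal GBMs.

σ_eff = √(σ₁² + σ₂² − 2ρσ₁σ₂) = √(0.161² + 0.3243² − 2·0.7263·0.161·0.3243) = 0.235049
d₁ = (ln(S₁/S₂) + (q₂ − q₁ + σ_eff²/2)T) / (σ_eff√T) = (ln(156.73/180.65) + (0.0 − 0.0 + 0.027624)·1.7025) / 0.306691 = -0.309781
d₂ = d₁ − σ_eff√T = -0.309781 − 0.306691 = -0.616472
N(d₁) = 0.378364,  N(d₂) = 0.268791
V = S₁·e^{−q₁T}·N(d₁) − S₂·e^{−q₂T}·N(d₂) = 59.300958 − 48.557178 = 10.743780
[vanilla: XYZ call K=190.23]
σ√T = 0.3243·√0.1659 = 0.132090
d₁ = (ln(S/K) + (r+σ²/2)T) / (σ√T) = (ln(180.65/190.23) + (0.0594+0.3243²/2)·0.1659) / 0.132090 = (-0.051672 + 0.018578) / 0.132090 = -0.250542
d₂ = d₁ − σ√T = -0.250542 − 0.132090 = -0.382632
e^{−rT} = 0.990194
N(d₁) = 0.401084,  N(d₂) = 0.350996
price = S·N(d₁) − K·e^{−rT}·N(d₂) = 72.455872 − 66.115302 = 6.340571

exchange price = 10.743780
price(XYZ call K=190.23) = 6.340571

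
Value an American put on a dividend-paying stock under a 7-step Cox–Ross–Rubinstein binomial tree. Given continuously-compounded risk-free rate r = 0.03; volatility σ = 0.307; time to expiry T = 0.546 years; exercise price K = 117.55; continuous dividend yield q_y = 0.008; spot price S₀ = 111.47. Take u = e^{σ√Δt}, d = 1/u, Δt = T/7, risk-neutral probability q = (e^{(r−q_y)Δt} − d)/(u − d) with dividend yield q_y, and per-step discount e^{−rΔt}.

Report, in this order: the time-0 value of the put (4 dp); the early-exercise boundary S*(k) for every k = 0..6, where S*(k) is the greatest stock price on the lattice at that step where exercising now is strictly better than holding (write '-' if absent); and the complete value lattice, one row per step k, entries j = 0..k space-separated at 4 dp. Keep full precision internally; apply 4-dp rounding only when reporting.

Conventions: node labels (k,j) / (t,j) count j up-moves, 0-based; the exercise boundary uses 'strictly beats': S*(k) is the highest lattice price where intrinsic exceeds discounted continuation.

Δt=0.07800  u=1.08952  d=0.91783  q=0.48858  discount=0.99766
step 7 (expiry): payoffs max(K−S,0) = 56.3852 44.9436 31.3617 15.2392 0.0000 0.0000 0.0000 0.0000
step 6: (k=6,j=0): S=66.6405, K−S=50.9095, hold=50.6763 ⇒ V=50.9095 exercise | (k=6,j=1): S=79.1064, K−S=38.4436, hold=38.2182 ⇒ V=38.4436 exercise | (k=6,j=2): S=93.9042, K−S=23.6458, hold=23.4297 ⇒ V=23.6458 exercise | (k=6,j=3): S=111.4700, K−S=6.0800, hold=7.7754 ⇒ V=7.7754 continue | (k=6,j=4): S=132.3217, K−S=0.0000, hold=0.0000 ⇒ V=0.0000 continue | (k=6,j=5): S=157.0740, K−S=0.0000, hold=0.0000 ⇒ V=0.0000 continue | (k=6,j=6): S=186.4565, K−S=0.0000, hold=0.0000 ⇒ V=0.0000 continue  boundary S*=93.9042
step 5: (k=5,j=0): S=72.6064, K−S=44.9436, hold=44.7141 ⇒ V=44.9436 exercise | (k=5,j=1): S=86.1883, K−S=31.3617, hold=31.1407 ⇒ V=31.3617 exercise | (k=5,j=2): S=102.3108, K−S=15.2392, hold=15.8547 ⇒ V=15.8547 continue | (k=5,j=3): S=121.4492, K−S=0.0000, hold=3.9672 ⇒ V=3.9672 continue | (k=5,j=4): S=144.1676, K−S=0.0000, hold=0.0000 ⇒ V=0.0000 continue | (k=5,j=5): S=171.1358, K−S=0.0000, hold=0.0000 ⇒ V=0.0000 continue  boundary S*=86.1883
step 4: (k=4,j=0): S=79.1064, K−S=38.4436, hold=38.2182 ⇒ V=38.4436 exercise | (k=4,j=1): S=93.9042, K−S=23.6458, hold=23.7297 ⇒ V=23.7297 continue | (k=4,j=2): S=111.4700, K−S=6.0800, hold=10.0232 ⇒ V=10.0232 continue | (k=4,j=3): S=132.3217, K−S=0.0000, hold=2.0242 ⇒ V=2.0242 continue | (k=4,j=4): S=157.0740, K−S=0.0000, hold=0.0000 ⇒ V=0.0000 continue  boundary S*=79.1064
step 3: (k=3,j=0): S=86.1883, K−S=31.3617, hold=31.1816 ⇒ V=31.3617 exercise | (k=3,j=1): S=102.3108, K−S=15.2392, hold=16.9931 ⇒ V=16.9931 continue | (k=3,j=2): S=121.4492, K−S=0.0000, hold=6.1007 ⇒ V=6.1007 continue | (k=3,j=3): S=144.1676, K−S=0.0000, hold=1.0328 ⇒ V=1.0328 continue  boundary S*=86.1883
step 2: (k=2,j=0): S=93.9042, K−S=23.6458, hold=24.2846 ⇒ V=24.2846 continue | (k=2,j=1): S=111.4700, K−S=6.0800, hold=11.6440 ⇒ V=11.6440 continue | (k=2,j=2): S=132.3217, K−S=0.0000, hold=3.6161 ⇒ V=3.6161 continue  boundary S*=-
step 1: (k=1,j=0): S=102.3108, K−S=15.2392, hold=18.0663 ⇒ V=18.0663 continue | (k=1,j=1): S=121.4492, K−S=0.0000, hold=7.7037 ⇒ V=7.7037 continue  boundary S*=-
step 0: (k=0,j=0): S=111.4700, K−S=6.0800, hold=12.9730 ⇒ V=12.9730 continue  boundary S*=-

price = 12.9730
boundary = - - - 86.1883 79.1064 86.1883 93.9042
tree:
12.9730
18.0663 7.7037
24.2846 11.6440 3.6161
31.3617 16.9931 6.1007 1.0328
38.4436 23.7297 10.0232 2.0242 0.0000
44.9436 31.3617 15.8547 3.9672 0.0000 0.0000
50.9095 38.4436 23.6458 7.7754 0.0000 0.0000 0.0000
56.3852 44.9436 31.3617 15.2392 0.0000 0.0000 0.0000 0.0000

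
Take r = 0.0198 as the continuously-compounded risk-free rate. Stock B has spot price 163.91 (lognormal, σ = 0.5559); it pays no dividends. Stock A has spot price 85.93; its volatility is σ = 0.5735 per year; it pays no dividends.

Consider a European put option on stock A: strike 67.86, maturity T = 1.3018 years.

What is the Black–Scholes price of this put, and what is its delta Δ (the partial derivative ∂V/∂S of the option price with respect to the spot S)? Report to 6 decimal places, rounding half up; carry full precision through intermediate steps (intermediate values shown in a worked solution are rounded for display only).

price = 11.077001
Δ = -0.233502

σ√T = 0.5735·√1.3018 = 0.654343
d₁ = (ln(S/K) + (r+σ²/2)T) / (σ√T) = (ln(85.93/67.86) + (0.0198+0.5735²/2)·1.3018) / 0.654343 = (0.236086 + 0.239858) / 0.654343 = 0.727362
d₂ = d₁ − σ√T = 0.727362 − 0.654343 = 0.073019
e^{−rT} = 0.974554
N(−d₁) = 0.233502,  N(−d₂) = 0.470896
Put price V = K·e^{−rT}·N(−d₂) − S·N(−d₁) = 31.141836 − 20.064835 = 11.077001
Δ = −N(−d₁) = -0.233502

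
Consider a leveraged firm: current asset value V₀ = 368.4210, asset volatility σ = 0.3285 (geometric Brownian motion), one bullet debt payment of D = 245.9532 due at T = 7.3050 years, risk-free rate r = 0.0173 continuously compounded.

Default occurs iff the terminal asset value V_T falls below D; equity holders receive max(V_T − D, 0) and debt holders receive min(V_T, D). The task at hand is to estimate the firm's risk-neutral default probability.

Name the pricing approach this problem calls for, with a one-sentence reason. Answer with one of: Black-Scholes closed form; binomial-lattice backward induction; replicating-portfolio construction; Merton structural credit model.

framework: Merton structural credit model

Key observation: the data describe a firm's assets (V₀ = 368.4210, GBM) and a single zero-coupon debt of face 245.9532, so credit quantities follow from equity-as-call in the structural model.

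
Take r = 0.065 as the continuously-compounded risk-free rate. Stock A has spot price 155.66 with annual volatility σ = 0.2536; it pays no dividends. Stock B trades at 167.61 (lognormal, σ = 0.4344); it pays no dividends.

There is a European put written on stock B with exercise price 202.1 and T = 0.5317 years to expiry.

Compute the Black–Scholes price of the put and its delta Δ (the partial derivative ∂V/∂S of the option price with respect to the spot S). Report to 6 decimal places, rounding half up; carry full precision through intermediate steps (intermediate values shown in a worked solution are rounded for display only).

price = 39.212782
Δ = -0.626752

σ√T = 0.4344·√0.5317 = 0.316755
d₁ = (ln(S/K) + (r+σ²/2)T) / (σ√T) = (ln(167.61/202.1) + (0.065+0.4344²/2)·0.5317) / 0.316755 = (-0.187123 + 0.084727) / 0.316755 = -0.323264
d₂ = d₁ − σ√T = -0.323264 − 0.316755 = -0.640019
e^{−rT} = 0.966030
N(−d₁) = 0.626752,  N(−d₂) = 0.738920
Put price V = K·e^{−rT}·N(−d₂) − S·N(−d₁) = 144.262757 − 105.049975 = 39.212782
Δ = −N(−d₁) = -0.626752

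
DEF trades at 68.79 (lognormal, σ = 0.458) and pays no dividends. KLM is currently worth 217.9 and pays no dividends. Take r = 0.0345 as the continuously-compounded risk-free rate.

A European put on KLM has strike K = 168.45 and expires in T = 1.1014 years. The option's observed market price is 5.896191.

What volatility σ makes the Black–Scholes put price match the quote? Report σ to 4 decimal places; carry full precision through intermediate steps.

At σ = 0.3079 the Black–Scholes value reproduces the quote:
σ√T = 0.3079·√1.1014 = 0.323134
d₁ = (ln(S/K) + (r+σ²/2)T) / (σ√T) = (ln(217.9/168.45) + (0.0345+0.3079²/2)·1.1014) / 0.323134 = (0.257397 + 0.090206) / 0.323134 = 1.075726
d₂ = d₁ − σ√T = 1.075726 − 0.323134 = 0.752592
e^{−rT} = 0.962715
N(−d₁) = 0.141025,  N(−d₂) = 0.225848
V = K·e^{−rT}·N(−d₂) − S·N(−d₁) = 36.625525 − 30.729334 = 5.896191 (equal to the quote); since ∂V/∂σ > 0 for all σ, the implied volatility is unique

sigma = 0.3079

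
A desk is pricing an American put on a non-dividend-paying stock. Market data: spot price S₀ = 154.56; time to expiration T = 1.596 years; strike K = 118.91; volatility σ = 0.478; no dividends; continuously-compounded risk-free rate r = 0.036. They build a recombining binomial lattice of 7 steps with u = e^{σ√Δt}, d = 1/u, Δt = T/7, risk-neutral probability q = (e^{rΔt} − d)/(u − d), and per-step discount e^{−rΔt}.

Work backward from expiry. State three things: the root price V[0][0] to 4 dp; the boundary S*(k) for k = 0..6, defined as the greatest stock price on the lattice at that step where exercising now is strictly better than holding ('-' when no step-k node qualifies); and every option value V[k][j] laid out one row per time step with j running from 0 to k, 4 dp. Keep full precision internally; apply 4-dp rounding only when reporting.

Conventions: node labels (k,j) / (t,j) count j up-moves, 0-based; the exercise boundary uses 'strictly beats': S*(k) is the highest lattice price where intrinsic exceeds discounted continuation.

price = 14.5001
boundary = - - - - 62.0298 77.9336 62.0298
tree:
14.5001
21.4681 6.6150
30.8843 10.8462 1.7878
42.8677 17.4303 3.3447 0.0000
56.8802 27.2561 6.2575 0.0000 0.0000
69.5385 40.9764 11.7070 0.0000 0.0000 0.0000
79.6137 56.8802 21.9023 0.0000 0.0000 0.0000 0.0000
87.6328 69.5385 40.9764 0.0000 0.0000 0.0000 0.0000 0.0000

Δt=0.22800  u=1.25639  d=0.79593  q=0.46109  discount=0.99183
step 7 (expiry): payoffs max(K−S,0) = 87.6328 69.5385 40.9764 0.0000 0.0000 0.0000 0.0000 0.0000
step 6: (k=6,j=0): S=39.2963, K−S=79.6137, hold=78.6417 ⇒ V=79.6137 exercise | (k=6,j=1): S=62.0298, K−S=56.8802, hold=55.9082 ⇒ V=56.8802 exercise | (k=6,j=2): S=97.9149, K−S=20.9951, hold=21.9023 ⇒ V=21.9023 continue | (k=6,j=3): S=154.5600, K−S=0.0000, hold=0.0000 ⇒ V=0.0000 continue | (k=6,j=4): S=243.9751, K−S=0.0000, hold=0.0000 ⇒ V=0.0000 continue | (k=6,j=5): S=385.1180, K−S=0.0000, hold=0.0000 ⇒ V=0.0000 continue | (k=6,j=6): S=607.9141, K−S=0.0000, hold=0.0000 ⇒ V=0.0000 continue  boundary S*=62.0298
step 5: (k=5,j=0): S=49.3715, K−S=69.5385, hold=68.5665 ⇒ V=69.5385 exercise | (k=5,j=1): S=77.9336, K−S=40.9764, hold=40.4193 ⇒ V=40.9764 exercise | (k=5,j=2): S=123.0192, K−S=0.0000, hold=11.7070 ⇒ V=11.7070 continue | (k=5,j=3): S=194.1875, K−S=0.0000, hold=0.0000 ⇒ V=0.0000 continue | (k=5,j=4): S=306.5277, K−S=0.0000, hold=0.0000 ⇒ V=0.0000 continue | (k=5,j=5): S=483.8581, K−S=0.0000, hold=0.0000 ⇒ V=0.0000 continue  boundary S*=77.9336
step 4: (k=4,j=0): S=62.0298, K−S=56.8802, hold=55.9082 ⇒ V=56.8802 exercise | (k=4,j=1): S=97.9149, K−S=20.9951, hold=27.2561 ⇒ V=27.2561 continue | (k=4,j=2): S=154.5600, K−S=0.0000, hold=6.2575 ⇒ V=6.2575 continue | (k=4,j=3): S=243.9751, K−S=0.0000, hold=0.0000 ⇒ V=0.0000 continue | (k=4,j=4): S=385.1180, K−S=0.0000, hold=0.0000 ⇒ V=0.0000 continue  boundary S*=62.0298
step 3: (k=3,j=0): S=77.9336, K−S=40.9764, hold=42.8677 ⇒ V=42.8677 continue | (k=3,j=1): S=123.0192, K−S=0.0000, hold=17.4303 ⇒ V=17.4303 continue | (k=3,j=2): S=194.1875, K−S=0.0000, hold=3.3447 ⇒ V=3.3447 continue | (k=3,j=3): S=306.5277, K−S=0.0000, hold=0.0000 ⇒ V=0.0000 continue  boundary S*=-
step 2: (k=2,j=0): S=97.9149, K−S=20.9951, hold=30.8843 ⇒ V=30.8843 continue | (k=2,j=1): S=154.5600, K−S=0.0000, hold=10.8462 ⇒ V=10.8462 continue | (k=2,j=2): S=243.9751, K−S=0.0000, hold=1.7878 ⇒ V=1.7878 continue  boundary S*=-
step 1: (k=1,j=0): S=123.0192, K−S=0.0000, hold=21.4681 ⇒ V=21.4681 continue | (k=1,j=1): S=194.1875, K−S=0.0000, hold=6.6150 ⇒ V=6.6150 continue  boundary S*=-
step 0: (k=0,j=0): S=154.5600, K−S=0.0000, hold=14.5001 ⇒ V=14.5001 continue  boundary S*=-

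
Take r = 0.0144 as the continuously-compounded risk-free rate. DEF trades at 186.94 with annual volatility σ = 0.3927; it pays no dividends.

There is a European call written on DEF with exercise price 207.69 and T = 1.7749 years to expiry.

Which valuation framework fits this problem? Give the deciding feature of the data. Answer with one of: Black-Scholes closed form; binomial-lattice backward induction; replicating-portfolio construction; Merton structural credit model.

Key observation: with DEF following a GBM at constant σ and r, the European call struck at 207.69 prices in closed form — nothing here needs a stepwise model or a balance sheet.

framework: Black-Scholes closed form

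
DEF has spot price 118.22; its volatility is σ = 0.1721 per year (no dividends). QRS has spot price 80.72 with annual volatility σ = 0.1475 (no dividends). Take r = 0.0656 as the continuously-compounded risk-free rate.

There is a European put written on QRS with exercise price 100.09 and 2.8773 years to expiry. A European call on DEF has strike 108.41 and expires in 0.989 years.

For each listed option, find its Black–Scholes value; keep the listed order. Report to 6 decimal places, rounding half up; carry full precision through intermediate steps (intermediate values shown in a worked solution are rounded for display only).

[QRS put K=100.09]
σ√T = 0.1475·√2.8773 = 0.250198
d₁ = (ln(S/K) + (r+σ²/2)T) / (σ√T) = (ln(80.72/100.09) + (0.0656+0.1475²/2)·2.8773) / 0.250198 = (-0.215083 + 0.220051) / 0.250198 = 0.019853
d₂ = d₁ − σ√T = 0.019853 − 0.250198 = -0.230346
e^{−rT} = 0.827993
N(−d₁) = 0.492080,  N(−d₂) = 0.591088
price = K·e^{−rT}·N(−d₂) − S·N(−d₁) = 48.985743 − 39.720734 = 9.265009
[DEF call K=108.41]
σ√T = 0.1721·√0.989 = 0.171151
d₁ = (ln(S/K) + (r+σ²/2)T) / (σ√T) = (ln(118.22/108.41) + (0.0656+0.1721²/2)·0.989) / 0.171151 = (0.086627 + 0.079525) / 0.171151 = 0.970791
d₂ = d₁ − σ√T = 0.970791 − 0.171151 = 0.799640
e^{−rT} = 0.937181
N(d₁) = 0.834174,  N(d₂) = 0.788040
price = S·N(d₁) − K·e^{−rT}·N(d₂) = 98.616024 − 80.064767 = 18.551258

price(QRS put K=100.09) = 9.265009
price(DEF call K=108.41) = 18.551258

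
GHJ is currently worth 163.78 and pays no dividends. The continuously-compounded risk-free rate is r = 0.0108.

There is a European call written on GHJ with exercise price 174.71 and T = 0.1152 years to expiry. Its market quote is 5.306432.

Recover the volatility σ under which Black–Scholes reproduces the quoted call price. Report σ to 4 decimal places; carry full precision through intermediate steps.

sigma = 0.4258

At σ = 0.4258 the Black–Scholes value reproduces the quote:
σ√T = 0.4258·√0.1152 = 0.144521
d₁ = (ln(S/K) + (r+σ²/2)T) / (σ√T) = (ln(163.78/174.71) + (0.0108+0.4258²/2)·0.1152) / 0.144521 = (-0.064603 + 0.011687) / 0.144521 = -0.366147
d₂ = d₁ − σ√T = -0.366147 − 0.144521 = -0.510668
e^{−rT} = 0.998757
N(d₁) = 0.357128,  N(d₂) = 0.304792
V = S·N(d₁) − K·e^{−rT}·N(d₂) = 58.490381 − 53.183949 = 5.306432 (equal to the quote); since ∂V/∂σ > 0 for all σ, the implied volatility is unique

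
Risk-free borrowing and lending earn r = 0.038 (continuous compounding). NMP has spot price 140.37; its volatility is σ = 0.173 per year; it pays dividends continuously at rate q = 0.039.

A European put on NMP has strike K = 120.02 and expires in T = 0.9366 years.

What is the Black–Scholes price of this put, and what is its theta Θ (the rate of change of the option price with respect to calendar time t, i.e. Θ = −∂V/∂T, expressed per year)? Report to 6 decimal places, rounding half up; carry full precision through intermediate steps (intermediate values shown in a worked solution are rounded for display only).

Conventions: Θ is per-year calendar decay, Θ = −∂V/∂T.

σ√T = 0.173·√0.9366 = 0.167426
d₁ = (ln(S/K) + (r−q+σ²/2)T) / (σ√T) = (ln(140.37/120.02) + (0.038−0.039+0.173²/2)·0.9366) / 0.167426 = (0.156623 + 0.013079) / 0.167426 = 1.013597
d₂ = d₁ − σ√T = 1.013597 − 0.167426 = 0.846171
e^{−rT} = 0.965035
e^{−qT} = 0.964132
N(−d₁) = 0.155388,  N(−d₂) = 0.198729
Put price V = K·e^{−rT}·N(−d₂) − S·e^{−qT}·N(−d₁) = 23.017467 − 21.029409 = 1.988058
φ(d₁) = (1/√(2π))·e^{−d₁²/2} = 0.238681
Θ = −S·e^{−qT}·φ(d₁)·σ/(2√T) − q·S·e^{−qT}·N(−d₁) + r·K·e^{−rT}·N(−d₂) = −2.887137 − 0.820147 + 0.874664 = -2.832620

price = 1.988058
Θ = -2.832620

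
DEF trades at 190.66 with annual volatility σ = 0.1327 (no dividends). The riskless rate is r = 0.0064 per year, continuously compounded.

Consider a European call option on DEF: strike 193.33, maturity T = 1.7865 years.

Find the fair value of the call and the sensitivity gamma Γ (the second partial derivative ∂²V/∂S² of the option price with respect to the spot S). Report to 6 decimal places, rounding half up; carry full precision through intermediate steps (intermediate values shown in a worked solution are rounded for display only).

price = 13.255198
Γ = 0.011764

σ√T = 0.1327·√1.7865 = 0.177367
d₁ = (ln(S/K) + (r+σ²/2)T) / (σ√T) = (ln(190.66/193.33) + (0.0064+0.1327²/2)·1.7865) / 0.177367 = (-0.013907 + 0.027163) / 0.177367 = 0.074739
d₂ = d₁ − σ√T = 0.074739 − 0.177367 = -0.102628
e^{−rT} = 0.988632
N(d₁) = 0.529789,  N(d₂) = 0.459129
Call price V = S·N(d₁) − K·e^{−rT}·N(d₂) = 101.009553 − 87.754355 = 13.255198
φ(d₁) = (1/√(2π))·e^{−d₁²/2} = 0.397830
Γ = φ(d₁) / (S·σ·√T) = 0.011764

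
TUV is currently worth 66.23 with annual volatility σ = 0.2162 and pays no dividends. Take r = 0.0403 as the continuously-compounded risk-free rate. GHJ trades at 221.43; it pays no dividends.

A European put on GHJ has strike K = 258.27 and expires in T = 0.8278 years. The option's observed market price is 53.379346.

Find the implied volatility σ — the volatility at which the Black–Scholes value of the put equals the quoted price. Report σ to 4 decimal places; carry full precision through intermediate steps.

At σ = 0.4420 the Black–Scholes value reproduces the quote:
σ√T = 0.442·√0.8278 = 0.402147
d₁ = (ln(S/K) + (r+σ²/2)T) / (σ√T) = (ln(221.43/258.27) + (0.0403+0.442²/2)·0.8278) / 0.402147 = (-0.153899 + 0.114221) / 0.402147 = -0.098664
d₂ = d₁ − σ√T = -0.098664 − 0.402147 = -0.500811
e^{−rT} = 0.967190
N(−d₁) = 0.539298,  N(−d₂) = 0.691748
V = K·e^{−rT}·N(−d₂) − S·N(−d₁) = 172.796006 − 119.416660 = 53.379346 (equal to the quote); since ∂V/∂σ > 0 for all σ, the implied volatility is unique

sigma = 0.4420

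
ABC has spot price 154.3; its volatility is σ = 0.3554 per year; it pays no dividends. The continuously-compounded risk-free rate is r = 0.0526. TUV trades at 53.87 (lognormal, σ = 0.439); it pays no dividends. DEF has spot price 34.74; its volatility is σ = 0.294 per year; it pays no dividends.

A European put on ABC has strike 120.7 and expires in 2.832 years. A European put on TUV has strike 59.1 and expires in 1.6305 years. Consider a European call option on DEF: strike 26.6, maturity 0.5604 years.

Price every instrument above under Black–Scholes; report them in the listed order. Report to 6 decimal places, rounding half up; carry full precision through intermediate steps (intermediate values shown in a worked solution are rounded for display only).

price(ABC put K=120.7) = 11.300163
price(TUV put K=59.1) = 12.119498
price(DEF call K=26.6) = 9.182875

[ABC put K=120.7]
σ√T = 0.3554·√2.832 = 0.598087
d₁ = (ln(S/K) + (r+σ²/2)T) / (σ√T) = (ln(154.3/120.7) + (0.0526+0.3554²/2)·2.832) / 0.598087 = (0.245591 + 0.327817) / 0.598087 = 0.958737
d₂ = d₁ − σ√T = 0.958737 − 0.598087 = 0.360650
e^{−rT} = 0.861601
N(−d₁) = 0.168846,  N(−d₂) = 0.359180
price = K·e^{−rT}·N(−d₂) − S·N(−d₁) = 37.353051 − 26.052888 = 11.300163
[TUV put K=59.1]
σ√T = 0.439·√1.6305 = 0.560564
d₁ = (ln(S/K) + (r+σ²/2)T) / (σ√T) = (ln(53.87/59.1) + (0.0526+0.439²/2)·1.6305) / 0.560564 = (-0.092657 + 0.242880) / 0.560564 = 0.267985
d₂ = d₁ − σ√T = 0.267985 − 0.560564 = -0.292578
e^{−rT} = 0.917811
N(−d₁) = 0.394355,  N(−d₂) = 0.615078
price = K·e^{−rT}·N(−d₂) − S·N(−d₁) = 33.363415 − 21.243917 = 12.119498
[DEF call K=26.6]
σ√T = 0.294·√0.5604 = 0.220088
d₁ = (ln(S/K) + (r+σ²/2)T) / (σ√T) = (ln(34.74/26.6) + (0.0526+0.294²/2)·0.5604) / 0.220088 = (0.266981 + 0.053696) / 0.220088 = 1.457040
d₂ = d₁ − σ√T = 1.457040 − 0.220088 = 1.236952
e^{−rT} = 0.970953
N(d₁) = 0.927447,  N(d₂) = 0.891947
price = S·N(d₁) − K·e^{−rT}·N(d₂) = 32.219518 − 23.036643 = 9.182875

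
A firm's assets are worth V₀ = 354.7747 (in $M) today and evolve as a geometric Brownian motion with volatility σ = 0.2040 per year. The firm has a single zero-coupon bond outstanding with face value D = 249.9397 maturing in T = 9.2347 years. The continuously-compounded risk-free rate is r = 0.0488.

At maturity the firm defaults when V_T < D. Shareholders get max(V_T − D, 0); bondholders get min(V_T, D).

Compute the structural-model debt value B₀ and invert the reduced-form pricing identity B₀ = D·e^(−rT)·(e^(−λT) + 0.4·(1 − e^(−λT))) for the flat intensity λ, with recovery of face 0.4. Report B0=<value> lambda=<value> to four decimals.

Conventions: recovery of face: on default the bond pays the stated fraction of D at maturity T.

B0=152.6621 lambda=0.0078

With assets at 354.7747 and a single debt payment of 249.9397 at 9.2347 years:
d₁ = [ln(V₀/D) + (r + σ²/2)T] / (σ√T)
   = [ln(354.7747/249.9397) + (0.0488 + 0.5·0.2040²)·9.2347] / (0.2040·√9.2347)
   = [0.350263 + 0.642809] / 0.619928 = 1.601914
d₂ = d₁ − σ√T = 1.601914 − 0.619928 = 0.981986
N(d₁) = 0.945413,  N(d₂) = 0.836947,  e^(−rT) = 0.637212
E₀ = V₀·N(d₁) − D·e^(−rT)·N(d₂)
   = 354.7747·0.945413 − 249.9397·0.637212·0.836947 = 202.112635
B₀ = V₀ − E₀ = 354.7747 − 202.112635 = 152.662065
e^(−λT) = (B₀·e^(rT)/D − 0.4)/(1 − 0.4) = (152.6621·1.569337/249.9397 − 0.4)/0.6 = 0.93090741
λ = −ln(0.93090741)/9.2347 = 0.007753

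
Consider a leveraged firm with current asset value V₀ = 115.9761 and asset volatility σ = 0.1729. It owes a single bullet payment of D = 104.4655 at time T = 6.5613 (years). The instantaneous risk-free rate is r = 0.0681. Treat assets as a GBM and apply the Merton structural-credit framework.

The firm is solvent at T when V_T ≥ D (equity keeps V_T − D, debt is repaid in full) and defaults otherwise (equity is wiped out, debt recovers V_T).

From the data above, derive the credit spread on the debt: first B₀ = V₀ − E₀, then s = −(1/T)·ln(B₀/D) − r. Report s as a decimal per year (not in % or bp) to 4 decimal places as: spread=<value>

spread=0.0045

Equity is a call on the firm's assets struck at D = 104.4655:
d₁ = [ln(V₀/D) + (r + σ²/2)T] / (σ√T)
   = [ln(115.9761/104.4655) + (0.0681 + 0.5·0.1729²)·6.5613] / (0.1729·√6.5613)
   = [0.104527 + 0.544898] / 0.442884 = 1.466355
d₂ = d₁ − σ√T = 1.466355 − 0.442884 = 1.023471
N(d₁) = 0.928724,  N(d₂) = 0.846957,  e^(−rT) = 0.639656
E₀ = V₀·N(d₁) − D·e^(−rT)·N(d₂)
   = 115.9761·0.928724 − 104.4655·0.639656·0.846957 = 51.114424
B₀ = V₀ − E₀ = 115.9761 − 51.114424 = 64.861676
spread = −(1/T)·ln(B₀/D) − r = −(1/6.5613)·ln(64.861676/104.4655) − 0.0681 = 0.00453803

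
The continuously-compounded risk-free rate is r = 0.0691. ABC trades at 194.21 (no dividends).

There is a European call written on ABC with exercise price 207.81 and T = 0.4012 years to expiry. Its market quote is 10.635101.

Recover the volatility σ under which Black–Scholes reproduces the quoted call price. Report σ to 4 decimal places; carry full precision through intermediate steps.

sigma = 0.2849

At σ = 0.2849 the Black–Scholes value reproduces the quote:
σ√T = 0.2849·√0.4012 = 0.180457
d₁ = (ln(S/K) + (r+σ²/2)T) / (σ√T) = (ln(194.21/207.81) + (0.0691+0.2849²/2)·0.4012) / 0.180457 = (-0.067684 + 0.044005) / 0.180457 = -0.131217
d₂ = d₁ − σ√T = -0.131217 − 0.180457 = -0.311673
e^{−rT} = 0.972658
N(d₁) = 0.447802,  N(d₂) = 0.377644
V = S·N(d₁) − K·e^{−rT}·N(d₂) = 86.967614 − 76.332513 = 10.635101 (the quoted price), and the Black–Scholes price is strictly increasing in σ, so σ is unique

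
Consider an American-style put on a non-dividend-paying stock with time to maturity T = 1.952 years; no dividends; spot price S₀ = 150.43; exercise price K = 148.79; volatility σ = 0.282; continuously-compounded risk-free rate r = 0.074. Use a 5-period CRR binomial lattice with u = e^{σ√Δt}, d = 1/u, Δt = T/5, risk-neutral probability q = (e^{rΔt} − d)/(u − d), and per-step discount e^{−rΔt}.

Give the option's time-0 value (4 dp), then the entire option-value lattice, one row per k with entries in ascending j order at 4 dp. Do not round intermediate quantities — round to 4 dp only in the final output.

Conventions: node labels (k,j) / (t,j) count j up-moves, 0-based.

Δt=0.39040, u=1.19268, d=0.83845, q=0.53881, disc=e^(-rΔt)=0.97152
k=5 terminal: V=max(K-S,0) → 86.4563 60.1219 22.6618 0.0000 0.0000 0.0000
k=4: j=0 S=74.3438 intr=74.4462 cont=70.2092 V=74.4462[EX]; j=1 S=105.7523 intr=43.0377 cont=38.8007 V=43.0377[EX]; j=2 S=150.4300 intr=0.0000 cont=10.1538 V=10.1538[hold]; j=3 S=213.9829 intr=0.0000 cont=0.0000 V=0.0000[hold]; j=4 S=304.3854 intr=0.0000 cont=0.0000 V=0.0000[hold]
k=3: j=0 S=88.6681 intr=60.1219 cont=55.8849 V=60.1219[EX]; j=1 S=126.1282 intr=22.6618 cont=24.5985 V=24.5985[hold]; j=2 S=179.4142 intr=0.0000 cont=4.5495 V=4.5495[hold]; j=3 S=255.2123 intr=0.0000 cont=0.0000 V=0.0000[hold]
k=2: j=0 S=105.7523 intr=43.0377 cont=39.8145 V=43.0377[EX]; j=1 S=150.4300 intr=0.0000 cont=13.4030 V=13.4030[hold]; j=2 S=213.9829 intr=0.0000 cont=2.0384 V=2.0384[hold]
k=1: j=0 S=126.1282 intr=22.6618 cont=26.2994 V=26.2994[hold]; j=1 S=179.4142 intr=0.0000 cont=7.0724 V=7.0724[hold]
k=0: j=0 S=150.4300 intr=0.0000 cont=15.4857 V=15.4857[hold]

price = 15.4857
tree:
15.4857
26.2994 7.0724
43.0377 13.4030 2.0384
60.1219 24.5985 4.5495 0.0000
74.4462 43.0377 10.1538 0.0000 0.0000
86.4563 60.1219 22.6618 0.0000 0.0000 0.0000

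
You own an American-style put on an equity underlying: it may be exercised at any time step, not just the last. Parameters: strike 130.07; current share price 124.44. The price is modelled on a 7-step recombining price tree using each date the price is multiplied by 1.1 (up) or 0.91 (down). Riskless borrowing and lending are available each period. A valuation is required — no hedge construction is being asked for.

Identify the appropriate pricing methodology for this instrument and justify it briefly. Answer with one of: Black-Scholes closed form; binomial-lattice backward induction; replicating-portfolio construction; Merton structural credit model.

Key observation: early exercise of the strike-130.07 put must be checked at each of the 7 dates (spot 124.44), which forces a node-by-node comparison of intrinsic and continuation value backward from expiry.

framework: binomial-lattice backward induction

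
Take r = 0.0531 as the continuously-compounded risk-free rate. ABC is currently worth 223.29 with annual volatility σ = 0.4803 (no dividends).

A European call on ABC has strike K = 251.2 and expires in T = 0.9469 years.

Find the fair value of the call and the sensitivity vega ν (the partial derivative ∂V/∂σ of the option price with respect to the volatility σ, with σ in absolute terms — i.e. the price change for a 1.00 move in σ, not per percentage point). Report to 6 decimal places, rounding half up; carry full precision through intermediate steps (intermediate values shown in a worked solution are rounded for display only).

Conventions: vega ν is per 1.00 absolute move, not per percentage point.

price = 35.338563
ν = 86.337803

σ√T = 0.4803·√0.9469 = 0.467374
d₁ = (ln(S/K) + (r+σ²/2)T) / (σ√T) = (ln(223.29/251.2) + (0.0531+0.4803²/2)·0.9469) / 0.467374 = (-0.117778 + 0.159500) / 0.467374 = 0.089268
d₂ = d₁ − σ√T = 0.089268 − 0.467374 = -0.378106
e^{−rT} = 0.950963
N(d₁) = 0.535566,  N(d₂) = 0.352676
Call price V = S·N(d₁) − K·e^{−rT}·N(d₂) = 119.586439 − 84.247876 = 35.338563
φ(d₁) = (1/√(2π))·e^{−d₁²/2} = 0.397356
ν = S·φ(d₁)·√T = 86.337803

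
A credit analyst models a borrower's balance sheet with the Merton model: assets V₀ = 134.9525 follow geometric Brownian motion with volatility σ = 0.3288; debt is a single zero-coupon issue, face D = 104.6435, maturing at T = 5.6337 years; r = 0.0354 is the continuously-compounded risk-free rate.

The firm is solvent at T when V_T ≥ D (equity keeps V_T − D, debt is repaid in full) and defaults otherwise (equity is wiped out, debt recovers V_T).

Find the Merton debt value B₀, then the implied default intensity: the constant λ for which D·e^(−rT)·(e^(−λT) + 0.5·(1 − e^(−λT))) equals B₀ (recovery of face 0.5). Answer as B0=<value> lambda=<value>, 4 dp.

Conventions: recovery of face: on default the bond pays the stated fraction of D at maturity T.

B0=71.7117 lambda=0.0703

Equity is a call on the firm's assets struck at D = 104.6435:
d₁ = [ln(V₀/D) + (r + σ²/2)T] / (σ√T)
   = [ln(134.9525/104.6435) + (0.0354 + 0.5·0.3288²)·5.6337] / (0.3288·√5.6337)
   = [0.254364 + 0.503961] / 0.780420 = 0.971687
d₂ = d₁ − σ√T = 0.971687 − 0.780420 = 0.191267
N(d₁) = 0.834397,  N(d₂) = 0.575842,  e^(−rT) = 0.819195
E₀ = V₀·N(d₁) − D·e^(−rT)·N(d₂)
   = 134.9525·0.834397 − 104.6435·0.819195·0.575842 = 63.240816
B₀ = V₀ − E₀ = 134.9525 − 63.240816 = 71.711684
e^(−λT) = (B₀·e^(rT)/D − 0.5)/(1 − 0.5) = (71.7117·1.220710/104.6435 − 0.5)/0.5 = 0.67309422
λ = −ln(0.67309422)/5.6337 = 0.070268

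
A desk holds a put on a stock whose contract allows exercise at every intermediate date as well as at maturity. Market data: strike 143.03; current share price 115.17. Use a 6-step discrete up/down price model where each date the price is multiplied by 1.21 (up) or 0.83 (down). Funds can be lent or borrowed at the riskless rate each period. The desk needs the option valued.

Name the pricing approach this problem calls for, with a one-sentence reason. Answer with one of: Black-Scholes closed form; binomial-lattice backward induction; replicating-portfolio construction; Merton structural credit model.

Key observation: the exercise right at every one of the 6 steps is what matters: each node needs max(143.03 − S, continuation), which only the stepwise tree valuation starting from spot 115.17 delivers.

framework: binomial-lattice backward induction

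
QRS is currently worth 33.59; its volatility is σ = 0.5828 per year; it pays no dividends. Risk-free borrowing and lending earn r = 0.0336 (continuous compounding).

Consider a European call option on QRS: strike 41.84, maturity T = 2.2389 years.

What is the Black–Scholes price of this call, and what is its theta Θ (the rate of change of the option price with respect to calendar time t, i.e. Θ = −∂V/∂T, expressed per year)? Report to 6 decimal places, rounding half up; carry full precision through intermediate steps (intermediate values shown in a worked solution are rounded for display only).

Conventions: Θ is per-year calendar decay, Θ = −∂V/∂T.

σ√T = 0.5828·√2.2389 = 0.872041
d₁ = (ln(S/K) + (r+σ²/2)T) / (σ√T) = (ln(33.59/41.84) + (0.0336+0.5828²/2)·2.2389) / 0.872041 = (-0.219624 + 0.455455) / 0.872041 = 0.270435
d₂ = d₁ − σ√T = 0.270435 − 0.872041 = -0.601606
e^{−rT} = 0.927533
N(d₁) = 0.606587,  N(d₂) = 0.273718
Call price V = S·N(d₁) − K·e^{−rT}·N(d₂) = 20.375263 − 10.622450 = 9.752814
φ(d₁) = (1/√(2π))·e^{−d₁²/2} = 0.384617
Θ = −S·φ(d₁)·σ/(2√T) − r·K·e^{−rT}·N(d₂) = −2.516003 − 0.356914 = -2.872918

price = 9.752814
Θ = -2.872918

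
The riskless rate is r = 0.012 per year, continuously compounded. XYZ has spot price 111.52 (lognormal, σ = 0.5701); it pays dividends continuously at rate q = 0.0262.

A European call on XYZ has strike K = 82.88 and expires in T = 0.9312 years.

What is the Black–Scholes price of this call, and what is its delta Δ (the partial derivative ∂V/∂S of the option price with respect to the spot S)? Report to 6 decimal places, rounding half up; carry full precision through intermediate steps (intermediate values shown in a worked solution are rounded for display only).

price = 36.711249
Δ = 0.766467

σ√T = 0.5701·√0.9312 = 0.550139
d₁ = (ln(S/K) + (r−q+σ²/2)T) / (σ√T) = (ln(111.52/82.88) + (0.012−0.0262+0.5701²/2)·0.9312) / 0.550139 = (0.296810 + 0.138103) / 0.550139 = 0.790552
d₂ = d₁ − σ√T = 0.790552 − 0.550139 = 0.240413
e^{−rT} = 0.988888
e^{−qT} = 0.975898
N(d₁) = 0.785397,  N(d₂) = 0.594995
Call price V = S·e^{−qT}·N(d₁) − K·e^{−rT}·N(d₂) = 85.476453 − 48.765204 = 36.711249
Δ = e^{−qT}·N(d₁) = 0.766467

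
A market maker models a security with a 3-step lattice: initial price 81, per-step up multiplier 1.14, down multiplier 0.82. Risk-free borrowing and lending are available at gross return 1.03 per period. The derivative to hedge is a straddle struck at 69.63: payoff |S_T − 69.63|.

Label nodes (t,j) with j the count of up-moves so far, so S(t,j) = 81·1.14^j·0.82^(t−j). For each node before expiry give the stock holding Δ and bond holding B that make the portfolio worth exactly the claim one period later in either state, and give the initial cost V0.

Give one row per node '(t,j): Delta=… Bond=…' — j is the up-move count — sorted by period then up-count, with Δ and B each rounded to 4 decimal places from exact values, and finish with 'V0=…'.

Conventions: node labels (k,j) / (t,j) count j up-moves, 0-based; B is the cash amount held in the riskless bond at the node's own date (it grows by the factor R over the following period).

Arbitrage-free pricing uses the up-move probability p* = (R−d)/(u−d) = 0.6563, discounting each step at R = 1.03.
Payoffs at expiry: V(3,0)=24.9692, V(3,1)=7.5406, V(3,2)=16.6894, V(3,3)=50.3751
(2,0): S=54.4644. Δ = (V_up−V_dn)/(S_up−S_dn) = (7.5406−24.9692)/(62.0894−44.6608) = -1.0000. V = [p*·7.5406 + (1−p*)·24.9692]/1.03 = 13.1375. B = V − Δ·S = 67.6019.
(2,1): S=75.7188. Δ = (V_up−V_dn)/(S_up−S_dn) = (16.6894−7.5406)/(86.3194−62.0894) = 0.3776. V = [p*·16.6894 + (1−p*)·7.5406]/1.03 = 13.1500. B = V − Δ·S = -15.4401.
(2,2): S=105.2676. Δ = (V_up−V_dn)/(S_up−S_dn) = (50.3751−16.6894)/(120.0051−86.3194) = 1.0000. V = [p*·50.3751 + (1−p*)·16.6894]/1.03 = 37.6657. B = V − Δ·S = -67.6019.
(1,0): S=66.4200. Δ = (V_up−V_dn)/(S_up−S_dn) = (13.1500−13.1375)/(75.7188−54.4644) = 0.0006. V = [p*·13.1500 + (1−p*)·13.1375]/1.03 = 12.7628. B = V − Δ·S = 12.7239.
(1,1): S=92.3400. Δ = (V_up−V_dn)/(S_up−S_dn) = (37.6657−13.1500)/(105.2676−75.7188) = 0.8297. V = [p*·37.6657 + (1−p*)·13.1500]/1.03 = 28.3868. B = V − Δ·S = -48.2246.
(0,0): S=81.0000. Δ = (V_up−V_dn)/(S_up−S_dn) = (28.3868−12.7628)/(92.3400−66.4200) = 0.6028. V = [p*·28.3868 + (1−p*)·12.7628]/1.03 = 22.3457. B = V − Δ·S = -26.4792.
As a check, the time-0 holding Δ(0,0)·S0 + B(0,0) comes to 22.3457 — exactly V0.

(0,0): Delta=0.6028 Bond=-26.4792
(1,0): Delta=0.0006 Bond=12.7239
(1,1): Delta=0.8297 Bond=-48.2246
(2,0): Delta=-1.0000 Bond=67.6019
(2,1): Delta=0.3776 Bond=-15.4401
(2,2): Delta=1.0000 Bond=-67.6019
V0=22.3457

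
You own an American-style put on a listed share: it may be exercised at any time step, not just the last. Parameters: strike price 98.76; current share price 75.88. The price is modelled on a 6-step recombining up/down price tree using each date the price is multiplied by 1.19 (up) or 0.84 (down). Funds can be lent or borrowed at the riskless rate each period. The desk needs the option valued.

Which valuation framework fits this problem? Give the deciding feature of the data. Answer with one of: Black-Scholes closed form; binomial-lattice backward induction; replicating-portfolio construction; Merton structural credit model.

framework: binomial-lattice backward induction

Key observation: the put (strike 98.76 on spot 75.88) is American-style on a 6-step discrete price model, so the early-exercise decision at every node requires stepwise backward valuation — a closed form cannot price the exercise right.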